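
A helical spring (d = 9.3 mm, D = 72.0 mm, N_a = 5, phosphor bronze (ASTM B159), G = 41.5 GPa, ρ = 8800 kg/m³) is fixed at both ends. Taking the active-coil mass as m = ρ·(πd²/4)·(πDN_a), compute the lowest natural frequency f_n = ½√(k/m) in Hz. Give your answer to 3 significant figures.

87.7 Hz

k = Gd⁴/(8D³N_a) = (41.5×10³)(9.3⁴)/(8·72.0³·5) = 20.793 N/mm = 20793 N/m
Wire length L = πDN_a = π·72.0·5 = 1131 mm
m = ρ·(πd²/4)·L = 8800 × 67.929×10⁻⁶ m² × 1.131 m = 0.67607 kg
f_n = ½√(k/m) = 0.5·√(20793/0.67607) = 0.5·√(30756) = 87.687 Hz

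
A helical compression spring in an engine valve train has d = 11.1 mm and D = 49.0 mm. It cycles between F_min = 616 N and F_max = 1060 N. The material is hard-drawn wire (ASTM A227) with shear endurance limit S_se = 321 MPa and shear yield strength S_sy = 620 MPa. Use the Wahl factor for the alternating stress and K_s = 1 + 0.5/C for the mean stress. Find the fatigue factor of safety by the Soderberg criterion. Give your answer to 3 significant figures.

C = D/d = 49.0/11.1 = 4.4144; K_W = (4C−1)/(4C−4)+0.615/C = 1.3590; K_s = 1+0.5/C = 1.1133
F_a = (F_max−F_min)/2 = 222 N; F_m = (F_max+F_min)/2 = 838 N
τ_a = K_W·8F_aD/(πd³) = 1.3590 × 20.254 = 27.525 MPa
τ_m = K_s·8F_mD/(πd³) = 1.1133 × 76.456 = 85.116 MPa
Soderberg: 1/n_f = τ_a/S_se + τ_m/S_sy = 27.525/321 + 85.116/620 = 0.08575 + 0.13728 = 0.22303
n_f = 1/0.22303 = 4.484

4.48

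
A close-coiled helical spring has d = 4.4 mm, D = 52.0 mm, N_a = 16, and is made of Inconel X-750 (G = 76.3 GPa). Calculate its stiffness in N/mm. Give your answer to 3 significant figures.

k = Gd⁴/(8D³N_a) = (76.3×10³ × 4.4⁴) / (8 × 52.0³ × 16)
  = 2.8598e+07 / 1.79978e+07 = 1.589 N/mm

1.59 N/mm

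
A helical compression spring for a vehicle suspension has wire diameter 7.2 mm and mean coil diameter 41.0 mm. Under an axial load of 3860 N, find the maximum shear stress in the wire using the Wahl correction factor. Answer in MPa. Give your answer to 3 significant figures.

1370 MPa

Spring index C = D/d = 41.0/7.2 = 5.6944
K_W = (4C−1)/(4C−4) + 0.615/C = 21.778/18.778 + 0.1080 = 1.2678
τ₀ = 8FD/(πd³) = 8·3860·41.0/(π·7.2³) = 1.26608e+06/1172.6 = 1079.7 MPa
τ_max = K·τ₀ = 1.2678 × 1079.7 = 1368.8 MPa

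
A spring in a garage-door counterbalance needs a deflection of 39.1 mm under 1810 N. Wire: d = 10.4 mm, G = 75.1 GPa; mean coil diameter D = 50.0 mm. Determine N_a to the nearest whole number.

Required rate k = F/δ = 1810/39.1 = 46.292 N/mm
N_a = Gd⁴/(8D³k) = (75.1×10³ × 10.4⁴)/(8 × 50.0³ × 46.292)
    = 8.78564e+08 / 4.62916e+07 = 18.98 → 19 coils

19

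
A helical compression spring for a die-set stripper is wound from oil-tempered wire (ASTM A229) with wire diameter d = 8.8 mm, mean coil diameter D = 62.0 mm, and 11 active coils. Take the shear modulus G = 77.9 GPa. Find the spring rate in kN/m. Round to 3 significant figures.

k = Gd⁴/(8D³N_a) = (77.9×10³ × 8.8⁴) / (8 × 62.0³ × 11)
  = 4.67163e+08 / 2.09729e+07 = 22.275 N/mm

22.3 kN/m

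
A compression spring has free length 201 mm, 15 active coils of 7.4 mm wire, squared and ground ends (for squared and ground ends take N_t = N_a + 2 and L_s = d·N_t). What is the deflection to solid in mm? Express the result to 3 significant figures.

N_t = 17; L_s = 7.4·17 = 125.8 mm
δ_solid = L₀ − L_s = 201 − 125.8 = 75.2 mm

75.2 mm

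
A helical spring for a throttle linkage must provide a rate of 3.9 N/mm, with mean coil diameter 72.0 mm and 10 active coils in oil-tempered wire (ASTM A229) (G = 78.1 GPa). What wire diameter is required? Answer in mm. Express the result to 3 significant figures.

6.21 mm

d = (8D³N_a·k / G)^(1/4) = (8·72.0³·10·3.9 / (78.1×10³))^0.25
  = (1491.1)^0.25 = 6.2141 mm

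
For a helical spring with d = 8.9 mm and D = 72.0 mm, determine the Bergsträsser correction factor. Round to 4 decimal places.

C = D/d = 72.0/8.9 = 8.0899
K_B = (4C+2)/(4C−3) = 34.360/29.360 = 1.1703

1.1703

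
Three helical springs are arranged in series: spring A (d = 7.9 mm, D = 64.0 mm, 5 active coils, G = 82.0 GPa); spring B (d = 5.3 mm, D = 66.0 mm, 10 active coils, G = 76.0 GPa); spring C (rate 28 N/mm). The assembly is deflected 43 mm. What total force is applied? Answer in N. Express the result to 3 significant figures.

95.1 N

k_A = Gd⁴/(8D³N_a) = (82.0×10³)(7.9⁴)/(8·64.0³·5) = 30.459 N/mm
k_B = Gd⁴/(8D³N_a) = (76.0×10³)(5.3⁴)/(8·66.0³·10) = 2.6073 N/mm
Series: 1/k_eq = 1/30.459 + 1/2.6073 + 1/28 = 0.45208; k_eq = 2.212 N/mm
F = k_eq·δ = 2.212·43 = 95.116 N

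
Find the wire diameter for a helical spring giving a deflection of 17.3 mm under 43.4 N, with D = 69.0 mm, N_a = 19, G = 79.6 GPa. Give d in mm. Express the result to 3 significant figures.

6.30 mm

Required rate k = F/δ = 43.4/17.3 = 2.5087 N/mm
d = (8D³N_a·k / G)^(1/4) = (8·69.0³·19·2.5087 / (79.6×10³))^0.25
  = (1573.7)^0.25 = 6.2984 mm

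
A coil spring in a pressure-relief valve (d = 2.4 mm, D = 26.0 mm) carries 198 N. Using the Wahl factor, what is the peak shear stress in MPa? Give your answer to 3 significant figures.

Spring index C = D/d = 26.0/2.4 = 10.8333
K_W = (4C−1)/(4C−4) + 0.615/C = 42.333/39.333 + 0.0568 = 1.1330
τ₀ = 8FD/(πd³) = 8·198·26.0/(π·2.4³) = 41184/43.429 = 948.3 MPa
τ_max = K·τ₀ = 1.1330 × 948.3 = 1074.5 MPa

1070 MPa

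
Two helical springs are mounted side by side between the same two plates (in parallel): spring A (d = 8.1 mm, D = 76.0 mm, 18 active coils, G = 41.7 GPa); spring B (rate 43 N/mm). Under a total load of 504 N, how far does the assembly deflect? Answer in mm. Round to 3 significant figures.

k_A = Gd⁴/(8D³N_a) = (41.7×10³)(8.1⁴)/(8·76.0³·18) = 2.8397 N/mm
Parallel: k_eq = 2.8397 + 43 = 45.84 N/mm
δ = F/k_eq = 504/45.84 = 10.995 mm

11.0 mm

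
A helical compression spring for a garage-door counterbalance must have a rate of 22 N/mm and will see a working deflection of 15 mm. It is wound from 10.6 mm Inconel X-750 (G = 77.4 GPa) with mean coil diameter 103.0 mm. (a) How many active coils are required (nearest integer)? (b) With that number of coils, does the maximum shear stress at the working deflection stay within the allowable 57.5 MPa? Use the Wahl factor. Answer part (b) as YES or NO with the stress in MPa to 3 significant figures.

N_a = Gd⁴/(8D³k) = (77.4×10³)(10.6⁴)/(8·103.0³·22) = 5.081 → N_a = 5
Actual rate k = Gd⁴/(8D³·5) = 22.356 N/mm
Working load F = kδ = 22.356·15 = 335.34 N
C = 103.0/10.6 = 9.7170; K_W = (4C−1)/(4C−4)+0.615/C = 1.1493
τ_max = K_W·8FD/(πd³) = 1.1493·73.849 = 84.877 MPa
τ_max > 57.5 MPa → exceeds allowable

(a) 5 coils; (b) NO, τ_max = 84.9 MPa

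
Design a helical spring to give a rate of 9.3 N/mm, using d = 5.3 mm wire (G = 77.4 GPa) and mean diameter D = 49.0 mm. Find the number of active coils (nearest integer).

7

N_a = Gd⁴/(8D³k) = (77.4×10³ × 5.3⁴)/(8 × 49.0³ × 9.3)
    = 6.10723e+07 / 8.75309e+06 = 6.977 → 7 coils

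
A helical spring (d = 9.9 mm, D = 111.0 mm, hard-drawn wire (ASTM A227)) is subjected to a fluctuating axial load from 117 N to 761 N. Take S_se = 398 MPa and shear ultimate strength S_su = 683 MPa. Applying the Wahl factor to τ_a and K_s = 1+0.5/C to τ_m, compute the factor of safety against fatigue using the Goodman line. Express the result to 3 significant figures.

C = D/d = 111.0/9.9 = 11.2121; K_W = (4C−1)/(4C−4)+0.615/C = 1.1283; K_s = 1+0.5/C = 1.0446
F_a = (F_max−F_min)/2 = 322 N; F_m = (F_max+F_min)/2 = 439 N
τ_a = K_W·8F_aD/(πd³) = 1.1283 × 93.802 = 105.84 MPa
τ_m = K_s·8F_mD/(πd³) = 1.0446 × 127.89 = 133.59 MPa
Goodman: 1/n_f = τ_a/S_se + τ_m/S_su = 105.84/398 + 133.59/683 = 0.26592 + 0.19559 = 0.46151
n_f = 1/0.46151 = 2.167

2.17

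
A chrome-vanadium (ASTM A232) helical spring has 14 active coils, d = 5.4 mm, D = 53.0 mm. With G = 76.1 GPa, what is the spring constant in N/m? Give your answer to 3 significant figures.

3880 N/m

k = Gd⁴/(8D³N_a) = (76.1×10³ × 5.4⁴) / (8 × 53.0³ × 14)
  = 6.47083e+07 / 1.66742e+07 = 3.8807 N/mm = 3880.7 N/m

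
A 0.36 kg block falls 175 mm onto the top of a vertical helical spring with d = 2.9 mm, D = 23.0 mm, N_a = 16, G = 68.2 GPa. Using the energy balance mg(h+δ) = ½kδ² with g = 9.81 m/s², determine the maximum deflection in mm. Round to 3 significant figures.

21.1 mm

k = Gd⁴/(8D³N_a) = (68.2×10³)(2.9⁴)/(8·23.0³·16) = 3.0973 N/mm
W = mg = 0.36 × 9.81 = 3.5316 N
½kδ² − Wδ − Wh = 0 → δ = (W + √(W² + 2kWh))/k
δ = (3.5316 + √(12.472 + 3828.45))/3.0973 = (3.5316 + 61.975)/3.0973 = 21.15 mm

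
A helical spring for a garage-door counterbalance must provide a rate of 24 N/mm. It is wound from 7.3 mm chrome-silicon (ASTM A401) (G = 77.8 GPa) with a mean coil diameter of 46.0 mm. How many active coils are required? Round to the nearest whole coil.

N_a = Gd⁴/(8D³k) = (77.8×10³ × 7.3⁴)/(8 × 46.0³ × 24)
    = 2.20938e+08 / 1.86885e+07 = 11.82 → 12 coils

12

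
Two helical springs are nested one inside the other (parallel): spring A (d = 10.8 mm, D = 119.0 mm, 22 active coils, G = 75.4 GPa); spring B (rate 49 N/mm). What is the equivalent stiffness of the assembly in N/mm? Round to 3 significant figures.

52.5 N/mm

k_A = Gd⁴/(8D³N_a) = (75.4×10³)(10.8⁴)/(8·119.0³·22) = 3.4587 N/mm
Parallel: k_eq = 3.4587 + 49 = 52.459 N/mm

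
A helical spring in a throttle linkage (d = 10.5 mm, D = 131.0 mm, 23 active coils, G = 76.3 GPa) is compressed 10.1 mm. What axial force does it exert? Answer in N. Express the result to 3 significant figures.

k = Gd⁴/(8D³N_a) = (76.3×10³)(10.5⁴)/(8·131.0³·23) = 2.2421 N/mm
F = k·δ = 2.2421 × 10.1 = 22.645 N

22.6 N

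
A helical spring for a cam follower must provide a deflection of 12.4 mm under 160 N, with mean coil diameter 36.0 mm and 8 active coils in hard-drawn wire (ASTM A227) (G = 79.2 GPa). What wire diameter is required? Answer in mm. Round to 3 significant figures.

4.70 mm

Required rate k = F/δ = 160/12.4 = 12.903 N/mm
d = (8D³N_a·k / G)^(1/4) = (8·36.0³·8·12.903 / (79.2×10³))^0.25
  = (486.48)^0.25 = 4.6964 mm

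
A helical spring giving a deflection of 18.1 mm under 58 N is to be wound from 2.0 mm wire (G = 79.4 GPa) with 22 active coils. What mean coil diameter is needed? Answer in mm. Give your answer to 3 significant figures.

Required rate k = F/δ = 58/18.1 = 3.2044 N/mm
D = (Gd⁴/(8N_a·k))^(1/3) = (79.4×10³·2.0⁴/(8·22·3.2044))^(1/3)
  = (2252.57)^(1/3) = 13.1087 mm

13.1 mm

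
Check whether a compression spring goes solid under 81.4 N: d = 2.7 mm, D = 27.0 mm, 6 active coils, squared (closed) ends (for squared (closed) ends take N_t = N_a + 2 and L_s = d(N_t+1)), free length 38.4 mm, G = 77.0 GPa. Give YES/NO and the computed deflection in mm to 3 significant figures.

k = Gd⁴/(8D³N_a) = (77.0×10³)(2.7⁴)/(8·27.0³·6) = 4.3313 N/mm
N_t = 8; L_s = 2.7·9 = 24.3 mm; δ_solid = L₀ − L_s = 38.4 − 24.3 = 14.1 mm
δ = F/k = 81.4/4.3313 = 18.794 mm
δ ≥ δ_solid → spring goes solid

YES, δ = 18.8 mm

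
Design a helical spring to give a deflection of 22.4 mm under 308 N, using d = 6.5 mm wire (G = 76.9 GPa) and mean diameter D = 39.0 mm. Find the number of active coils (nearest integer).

Required rate k = F/δ = 308/22.4 = 13.75 N/mm
N_a = Gd⁴/(8D³k) = (76.9×10³ × 6.5⁴)/(8 × 39.0³ × 13.75)
    = 1.37271e+08 / 6.52509e+06 = 21.04 → 21 coils

21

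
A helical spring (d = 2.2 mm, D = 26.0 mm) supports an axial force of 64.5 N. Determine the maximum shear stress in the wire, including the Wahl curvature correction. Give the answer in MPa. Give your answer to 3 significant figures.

Spring index C = D/d = 26.0/2.2 = 11.8182
K_W = (4C−1)/(4C−4) + 0.615/C = 46.273/43.273 + 0.0520 = 1.1214
τ₀ = 8FD/(πd³) = 8·64.5·26.0/(π·2.2³) = 13416/33.452 = 401.06 MPa
τ_max = K·τ₀ = 1.1214 × 401.06 = 449.73 MPa

450 MPa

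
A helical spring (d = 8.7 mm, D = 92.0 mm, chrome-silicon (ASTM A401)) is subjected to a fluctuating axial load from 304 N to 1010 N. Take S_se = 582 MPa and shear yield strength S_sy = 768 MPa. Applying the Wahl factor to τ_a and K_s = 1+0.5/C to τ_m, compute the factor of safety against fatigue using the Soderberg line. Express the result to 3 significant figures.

1.77

C = D/d = 92.0/8.7 = 10.5747; K_W = (4C−1)/(4C−4)+0.615/C = 1.1365; K_s = 1+0.5/C = 1.0473
F_a = (F_max−F_min)/2 = 353 N; F_m = (F_max+F_min)/2 = 657 N
τ_a = K_W·8F_aD/(πd³) = 1.1365 × 125.59 = 142.73 MPa
τ_m = K_s·8F_mD/(πd³) = 1.0473 × 233.74 = 244.79 MPa
Soderberg: 1/n_f = τ_a/S_se + τ_m/S_sy = 142.73/582 + 244.79/768 = 0.24524 + 0.31874 = 0.56398
n_f = 1/0.56398 = 1.773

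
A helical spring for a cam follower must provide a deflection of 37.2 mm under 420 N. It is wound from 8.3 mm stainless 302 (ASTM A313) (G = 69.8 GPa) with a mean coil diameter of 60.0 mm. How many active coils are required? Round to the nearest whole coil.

17

Required rate k = F/δ = 420/37.2 = 11.29 N/mm
N_a = Gd⁴/(8D³k) = (69.8×10³ × 8.3⁴)/(8 × 60.0³ × 11.29)
    = 3.31259e+08 / 1.95097e+07 = 16.98 → 17 coils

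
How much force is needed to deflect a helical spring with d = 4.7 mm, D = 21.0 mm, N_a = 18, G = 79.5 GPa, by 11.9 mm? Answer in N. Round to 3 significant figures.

346 N

k = Gd⁴/(8D³N_a) = (79.5×10³)(4.7⁴)/(8·21.0³·18) = 29.09 N/mm
F = k·δ = 29.09 × 11.9 = 346.17 N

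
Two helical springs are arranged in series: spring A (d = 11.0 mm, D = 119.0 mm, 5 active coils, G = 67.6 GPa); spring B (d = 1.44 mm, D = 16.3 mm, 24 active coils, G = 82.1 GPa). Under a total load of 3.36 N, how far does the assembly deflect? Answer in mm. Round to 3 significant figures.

k_A = Gd⁴/(8D³N_a) = (67.6×10³)(11.0⁴)/(8·119.0³·5) = 14.683 N/mm
k_B = Gd⁴/(8D³N_a) = (82.1×10³)(1.44⁴)/(8·16.3³·24) = 0.42455 N/mm
Series: 1/k_eq = 1/14.683 + 1/0.42455 = 2.4235; k_eq = 0.41262 N/mm
δ = F/k_eq = 3.36/0.41262 = 8.1431 mm

8.14 mm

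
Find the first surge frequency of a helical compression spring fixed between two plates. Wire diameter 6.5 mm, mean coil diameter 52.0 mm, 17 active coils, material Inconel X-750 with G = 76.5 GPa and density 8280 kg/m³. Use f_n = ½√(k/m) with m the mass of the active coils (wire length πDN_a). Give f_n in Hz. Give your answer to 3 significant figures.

k = Gd⁴/(8D³N_a) = (76.5×10³)(6.5⁴)/(8·52.0³·17) = 7.1411 N/mm = 7141.1 N/m
Wire length L = πDN_a = π·52.0·17 = 2777.2 mm
m = ρ·(πd²/4)·L = 8280 × 33.183×10⁻⁶ m² × 2.7772 m = 0.76304 kg
f_n = ½√(k/m) = 0.5·√(7141.1/0.76304) = 0.5·√(9358.7) = 48.37 Hz

48.4 Hz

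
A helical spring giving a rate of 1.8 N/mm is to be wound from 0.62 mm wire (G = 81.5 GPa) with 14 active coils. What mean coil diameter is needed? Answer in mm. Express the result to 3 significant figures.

D = (Gd⁴/(8N_a·k))^(1/3) = (81.5×10³·0.62⁴/(8·14·1.8))^(1/3)
  = (59.7357)^(1/3) = 3.9091 mm

3.91 mm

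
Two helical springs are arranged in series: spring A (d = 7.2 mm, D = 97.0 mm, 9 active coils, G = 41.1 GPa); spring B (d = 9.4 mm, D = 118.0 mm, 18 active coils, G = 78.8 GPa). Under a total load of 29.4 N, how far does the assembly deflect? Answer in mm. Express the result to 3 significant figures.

k_A = Gd⁴/(8D³N_a) = (41.1×10³)(7.2⁴)/(8·97.0³·9) = 1.6808 N/mm
k_B = Gd⁴/(8D³N_a) = (78.8×10³)(9.4⁴)/(8·118.0³·18) = 2.6003 N/mm
Series: 1/k_eq = 1/1.6808 + 1/2.6003 = 0.97951; k_eq = 1.0209 N/mm
δ = F/k_eq = 29.4/1.0209 = 28.798 mm

28.8 mm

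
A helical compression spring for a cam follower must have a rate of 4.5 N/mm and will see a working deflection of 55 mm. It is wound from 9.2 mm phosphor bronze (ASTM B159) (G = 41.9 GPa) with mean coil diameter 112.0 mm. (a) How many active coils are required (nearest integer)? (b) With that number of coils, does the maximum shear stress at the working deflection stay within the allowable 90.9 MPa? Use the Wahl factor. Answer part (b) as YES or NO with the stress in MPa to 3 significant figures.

N_a = Gd⁴/(8D³k) = (41.9×10³)(9.2⁴)/(8·112.0³·4.5) = 5.935 → N_a = 6
Actual rate k = Gd⁴/(8D³·6) = 4.4511 N/mm
Working load F = kδ = 4.4511·55 = 244.81 N
C = 112.0/9.2 = 12.1739; K_W = (4C−1)/(4C−4)+0.615/C = 1.1176
τ_max = K_W·8FD/(πd³) = 1.1176·89.666 = 100.21 MPa
τ_max > 90.9 MPa → exceeds allowable

(a) 6 coils; (b) NO, τ_max = 100 MPa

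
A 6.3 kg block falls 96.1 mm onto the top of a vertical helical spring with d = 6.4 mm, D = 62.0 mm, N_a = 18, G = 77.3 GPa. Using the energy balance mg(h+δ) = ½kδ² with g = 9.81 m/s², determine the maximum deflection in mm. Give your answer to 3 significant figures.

74.8 mm

k = Gd⁴/(8D³N_a) = (77.3×10³)(6.4⁴)/(8·62.0³·18) = 3.7789 N/mm
W = mg = 6.3 × 9.81 = 61.803 N
½kδ² − Wδ − Wh = 0 → δ = (W + √(W² + 2kWh))/k
δ = (61.803 + √(3819.6 + 44887.4))/3.7789 = (61.803 + 220.7)/3.7789 = 74.758 mm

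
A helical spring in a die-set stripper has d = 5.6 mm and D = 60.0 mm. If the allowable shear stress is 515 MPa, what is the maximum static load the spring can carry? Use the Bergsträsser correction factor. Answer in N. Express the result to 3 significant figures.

526 N

C = D/d = 60.0/5.6 = 10.7143
K_B = (4C+2)/(4C−3) = 44.857/39.857 = 1.1254
τ_max = K·8FD/(πd³) → F_max = τ_allow·πd³/(8DK)
F_max = 515·π·5.6³/(8·60.0·1.1254) = 2.8413e+05/540.22 = 525.96 N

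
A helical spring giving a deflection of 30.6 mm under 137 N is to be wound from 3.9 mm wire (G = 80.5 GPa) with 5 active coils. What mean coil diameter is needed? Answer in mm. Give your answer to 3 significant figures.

Required rate k = F/δ = 137/30.6 = 4.4771 N/mm
D = (Gd⁴/(8N_a·k))^(1/3) = (80.5×10³·3.9⁴/(8·5·4.4771))^(1/3)
  = (103991)^(1/3) = 47.0253 mm

47.0 mm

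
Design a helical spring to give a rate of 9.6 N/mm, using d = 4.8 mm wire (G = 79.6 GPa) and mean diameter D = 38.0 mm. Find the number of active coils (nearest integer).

10

N_a = Gd⁴/(8D³k) = (79.6×10³ × 4.8⁴)/(8 × 38.0³ × 9.6)
    = 4.2255e+07 / 4.21417e+06 = 10.03 → 10 coils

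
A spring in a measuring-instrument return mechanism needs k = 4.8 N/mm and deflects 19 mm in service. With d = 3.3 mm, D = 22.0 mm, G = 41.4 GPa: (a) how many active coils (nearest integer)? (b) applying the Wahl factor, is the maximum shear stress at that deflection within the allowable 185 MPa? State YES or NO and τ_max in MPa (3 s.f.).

(a) 12 coils; (b) YES, τ_max = 174 MPa

N_a = Gd⁴/(8D³k) = (41.4×10³)(3.3⁴)/(8·22.0³·4.8) = 12.01 → N_a = 12
Actual rate k = Gd⁴/(8D³·12) = 4.803 N/mm
Working load F = kδ = 4.803·19 = 91.258 N
C = 22.0/3.3 = 6.6667; K_W = (4C−1)/(4C−4)+0.615/C = 1.2246
τ_max = K_W·8FD/(πd³) = 1.2246·142.26 = 174.22 MPa
τ_max ≤ 185 MPa → acceptable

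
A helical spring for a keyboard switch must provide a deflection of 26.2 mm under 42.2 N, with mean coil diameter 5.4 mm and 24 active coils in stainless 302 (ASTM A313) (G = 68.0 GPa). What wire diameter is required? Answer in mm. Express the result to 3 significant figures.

Required rate k = F/δ = 42.2/26.2 = 1.6107 N/mm
d = (8D³N_a·k / G)^(1/4) = (8·5.4³·24·1.6107 / (68.0×10³))^0.25
  = (0.71612)^0.25 = 0.9199 mm

0.920 mm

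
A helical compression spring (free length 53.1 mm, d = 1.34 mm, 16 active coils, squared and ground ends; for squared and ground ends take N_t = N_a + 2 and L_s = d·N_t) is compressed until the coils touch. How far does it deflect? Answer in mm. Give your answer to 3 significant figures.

29.0 mm

N_t = 18; L_s = 1.34·18 = 24.12 mm
δ_solid = L₀ − L_s = 53.1 − 24.12 = 28.98 mm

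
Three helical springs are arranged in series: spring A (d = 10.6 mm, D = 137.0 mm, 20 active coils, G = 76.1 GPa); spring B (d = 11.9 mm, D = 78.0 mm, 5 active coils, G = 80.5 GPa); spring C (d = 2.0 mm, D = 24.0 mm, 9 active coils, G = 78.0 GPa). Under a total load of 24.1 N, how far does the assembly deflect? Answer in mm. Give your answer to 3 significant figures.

29.8 mm

k_A = Gd⁴/(8D³N_a) = (76.1×10³)(10.6⁴)/(8·137.0³·20) = 2.3352 N/mm
k_B = Gd⁴/(8D³N_a) = (80.5×10³)(11.9⁴)/(8·78.0³·5) = 85.043 N/mm
k_C = Gd⁴/(8D³N_a) = (78.0×10³)(2.0⁴)/(8·24.0³·9) = 1.2539 N/mm
Series: 1/k_eq = 1/2.3352 + 1/85.043 + 1/1.2539 = 1.2375; k_eq = 0.80807 N/mm
δ = F/k_eq = 24.1/0.80807 = 29.824 mm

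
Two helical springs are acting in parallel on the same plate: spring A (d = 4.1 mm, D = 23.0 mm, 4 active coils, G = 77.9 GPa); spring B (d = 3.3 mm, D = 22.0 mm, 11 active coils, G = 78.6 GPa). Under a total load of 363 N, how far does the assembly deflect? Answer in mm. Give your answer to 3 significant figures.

k_A = Gd⁴/(8D³N_a) = (77.9×10³)(4.1⁴)/(8·23.0³·4) = 56.538 N/mm
k_B = Gd⁴/(8D³N_a) = (78.6×10³)(3.3⁴)/(8·22.0³·11) = 9.9478 N/mm
Parallel: k_eq = 56.538 + 9.9478 = 66.486 N/mm
δ = F/k_eq = 363/66.486 = 5.4598 mm

5.46 mm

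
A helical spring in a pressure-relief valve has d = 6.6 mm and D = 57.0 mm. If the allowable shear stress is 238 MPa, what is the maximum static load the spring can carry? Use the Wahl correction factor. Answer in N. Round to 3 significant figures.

403 N

C = D/d = 57.0/6.6 = 8.6364
K_W = (4C−1)/(4C−4) + 0.615/C = 33.545/30.545 + 0.0712 = 1.1694
τ_max = K·8FD/(πd³) → F_max = τ_allow·πd³/(8DK)
F_max = 238·π·6.6³/(8·57.0·1.1694) = 2.1496e+05/533.26 = 403.11 N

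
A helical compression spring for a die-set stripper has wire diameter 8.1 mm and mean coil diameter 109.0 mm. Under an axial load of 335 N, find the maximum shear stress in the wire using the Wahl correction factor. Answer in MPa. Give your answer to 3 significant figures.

Spring index C = D/d = 109.0/8.1 = 13.4568
K_W = (4C−1)/(4C−4) + 0.615/C = 52.827/49.827 + 0.0457 = 1.1059
τ₀ = 8FD/(πd³) = 8·335·109.0/(π·8.1³) = 292120/1669.6 = 174.97 MPa
τ_max = K·τ₀ = 1.1059 × 174.97 = 193.5 MPa

193 MPa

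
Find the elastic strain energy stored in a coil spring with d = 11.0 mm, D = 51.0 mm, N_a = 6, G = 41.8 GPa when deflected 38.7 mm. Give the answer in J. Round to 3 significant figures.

k = Gd⁴/(8D³N_a) = (41.8×10³)(11.0⁴)/(8·51.0³·6) = 96.116 N/mm
U = ½kδ² = 0.5 × 96.116 × 38.7² = 71976 N·mm = 71.976 J

72.0 J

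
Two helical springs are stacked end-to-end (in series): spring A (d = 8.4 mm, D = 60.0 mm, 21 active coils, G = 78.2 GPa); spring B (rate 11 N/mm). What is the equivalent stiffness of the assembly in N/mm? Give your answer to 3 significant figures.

5.43 N/mm

k_A = Gd⁴/(8D³N_a) = (78.2×10³)(8.4⁴)/(8·60.0³·21) = 10.729 N/mm
Series: 1/k_eq = 1/10.729 + 1/11 = 0.18411; k_eq = 5.4314 N/mm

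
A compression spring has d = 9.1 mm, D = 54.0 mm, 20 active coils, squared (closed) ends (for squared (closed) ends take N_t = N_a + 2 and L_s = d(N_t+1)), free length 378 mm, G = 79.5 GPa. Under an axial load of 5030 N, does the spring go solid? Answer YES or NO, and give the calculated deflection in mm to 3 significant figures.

YES, δ = 232 mm

k = Gd⁴/(8D³N_a) = (79.5×10³)(9.1⁴)/(8·54.0³·20) = 21.639 N/mm
N_t = 22; L_s = 9.1·23 = 209.3 mm; δ_solid = L₀ − L_s = 378 − 209.3 = 168.7 mm
δ = F/k = 5030/21.639 = 232.45 mm
δ ≥ δ_solid → spring goes solid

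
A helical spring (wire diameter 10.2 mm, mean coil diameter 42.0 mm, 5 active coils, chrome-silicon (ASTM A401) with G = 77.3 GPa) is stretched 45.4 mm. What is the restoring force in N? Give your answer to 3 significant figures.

k = Gd⁴/(8D³N_a) = (77.3×10³)(10.2⁴)/(8·42.0³·5) = 282.34 N/mm
F = k·δ = 282.34 × 45.4 = 12818 N

12800 N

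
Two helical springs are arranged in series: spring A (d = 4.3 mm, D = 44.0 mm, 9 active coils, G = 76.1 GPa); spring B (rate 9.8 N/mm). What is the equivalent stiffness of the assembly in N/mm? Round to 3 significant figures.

k_A = Gd⁴/(8D³N_a) = (76.1×10³)(4.3⁴)/(8·44.0³·9) = 4.242 N/mm
Series: 1/k_eq = 1/4.242 + 1/9.8 = 0.33778; k_eq = 2.9605 N/mm

2.96 N/mm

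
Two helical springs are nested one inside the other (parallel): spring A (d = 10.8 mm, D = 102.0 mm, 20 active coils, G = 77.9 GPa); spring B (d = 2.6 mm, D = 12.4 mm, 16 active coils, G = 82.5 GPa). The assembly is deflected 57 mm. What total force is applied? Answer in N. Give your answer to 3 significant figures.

1240 N

k_A = Gd⁴/(8D³N_a) = (77.9×10³)(10.8⁴)/(8·102.0³·20) = 6.2418 N/mm
k_B = Gd⁴/(8D³N_a) = (82.5×10³)(2.6⁴)/(8·12.4³·16) = 15.448 N/mm
Parallel: k_eq = 6.2418 + 15.448 = 21.69 N/mm
F = k_eq·δ = 21.69·57 = 1236.3 N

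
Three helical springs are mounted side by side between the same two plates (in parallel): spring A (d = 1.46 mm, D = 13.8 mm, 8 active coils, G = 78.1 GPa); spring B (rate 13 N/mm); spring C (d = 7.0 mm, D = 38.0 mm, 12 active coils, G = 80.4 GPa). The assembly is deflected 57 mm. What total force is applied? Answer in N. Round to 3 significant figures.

k_A = Gd⁴/(8D³N_a) = (78.1×10³)(1.46⁴)/(8·13.8³·8) = 2.1098 N/mm
k_C = Gd⁴/(8D³N_a) = (80.4×10³)(7.0⁴)/(8·38.0³·12) = 36.646 N/mm
Parallel: k_eq = 2.1098 + 13 + 36.646 = 51.756 N/mm
F = k_eq·δ = 51.756·57 = 2950.1 N

2950 N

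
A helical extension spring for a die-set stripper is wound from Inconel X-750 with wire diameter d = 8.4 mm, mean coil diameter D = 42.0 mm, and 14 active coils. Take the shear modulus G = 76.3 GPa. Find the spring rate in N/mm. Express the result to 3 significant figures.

45.8 N/mm

k = Gd⁴/(8D³N_a) = (76.3×10³ × 8.4⁴) / (8 × 42.0³ × 14)
  = 3.79876e+08 / 8.29786e+06 = 45.78 N/mm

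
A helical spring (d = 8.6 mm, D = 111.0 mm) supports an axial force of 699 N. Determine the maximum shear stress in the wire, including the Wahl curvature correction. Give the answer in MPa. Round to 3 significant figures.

345 MPa

Spring index C = D/d = 111.0/8.6 = 12.9070
K_W = (4C−1)/(4C−4) + 0.615/C = 50.628/47.628 + 0.0476 = 1.1106
τ₀ = 8FD/(πd³) = 8·699·111.0/(π·8.6³) = 620712/1998.2 = 310.63 MPa
τ_max = K·τ₀ = 1.1106 × 310.63 = 345 MPa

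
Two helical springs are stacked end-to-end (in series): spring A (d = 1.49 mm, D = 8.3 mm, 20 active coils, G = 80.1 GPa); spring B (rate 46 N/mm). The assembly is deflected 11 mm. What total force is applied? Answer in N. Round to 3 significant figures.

k_A = Gd⁴/(8D³N_a) = (80.1×10³)(1.49⁴)/(8·8.3³·20) = 4.3154 N/mm
Series: 1/k_eq = 1/4.3154 + 1/46 = 0.25347; k_eq = 3.9453 N/mm
F = k_eq·δ = 3.9453·11 = 43.398 N

43.4 N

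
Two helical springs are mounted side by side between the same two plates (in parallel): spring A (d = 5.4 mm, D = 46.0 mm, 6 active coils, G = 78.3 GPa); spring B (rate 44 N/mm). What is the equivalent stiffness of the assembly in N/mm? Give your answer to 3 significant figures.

58.3 N/mm

k_A = Gd⁴/(8D³N_a) = (78.3×10³)(5.4⁴)/(8·46.0³·6) = 14.25 N/mm
Parallel: k_eq = 14.25 + 44 = 58.25 N/mm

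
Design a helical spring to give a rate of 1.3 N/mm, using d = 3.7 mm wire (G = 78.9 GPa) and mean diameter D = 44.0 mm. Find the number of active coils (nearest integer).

17

N_a = Gd⁴/(8D³k) = (78.9×10³ × 3.7⁴)/(8 × 44.0³ × 1.3)
    = 1.47871e+07 / 885914 = 16.69 → 17 coils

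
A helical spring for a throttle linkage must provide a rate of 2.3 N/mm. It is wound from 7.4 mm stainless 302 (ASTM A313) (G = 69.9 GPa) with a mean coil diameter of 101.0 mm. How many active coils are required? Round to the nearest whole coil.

11

N_a = Gd⁴/(8D³k) = (69.9×10³ × 7.4⁴)/(8 × 101.0³ × 2.3)
    = 2.09606e+08 / 1.89575e+07 = 11.06 → 11 coils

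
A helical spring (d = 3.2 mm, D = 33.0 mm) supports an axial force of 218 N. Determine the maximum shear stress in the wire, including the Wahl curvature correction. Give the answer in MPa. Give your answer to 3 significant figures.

637 MPa

Spring index C = D/d = 33.0/3.2 = 10.3125
K_W = (4C−1)/(4C−4) + 0.615/C = 40.250/37.250 + 0.0596 = 1.1402
τ₀ = 8FD/(πd³) = 8·218·33.0/(π·3.2³) = 57552/102.94 = 559.06 MPa
τ_max = K·τ₀ = 1.1402 × 559.06 = 637.43 MPa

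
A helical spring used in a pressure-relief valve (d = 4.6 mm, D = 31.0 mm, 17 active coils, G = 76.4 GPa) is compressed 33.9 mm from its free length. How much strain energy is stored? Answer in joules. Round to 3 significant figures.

k = Gd⁴/(8D³N_a) = (76.4×10³)(4.6⁴)/(8·31.0³·17) = 8.4431 N/mm
U = ½kδ² = 0.5 × 8.4431 × 33.9² = 4851.4 N·mm = 4.8514 J

4.85 J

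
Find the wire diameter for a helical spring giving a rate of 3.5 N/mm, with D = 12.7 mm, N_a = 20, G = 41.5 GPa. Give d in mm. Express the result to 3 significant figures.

2.29 mm

d = (8D³N_a·k / G)^(1/4) = (8·12.7³·20·3.5 / (41.5×10³))^0.25
  = (27.641)^0.25 = 2.2929 mm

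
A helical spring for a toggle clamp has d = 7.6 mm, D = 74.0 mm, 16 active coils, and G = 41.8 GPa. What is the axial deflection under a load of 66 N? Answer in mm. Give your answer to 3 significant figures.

24.5 mm

k = Gd⁴/(8D³N_a) = (41.8×10³)(7.6⁴)/(8·74.0³·16) = 2.6886 N/mm
δ = F/k = 66 / 2.6886 = 24.548 mm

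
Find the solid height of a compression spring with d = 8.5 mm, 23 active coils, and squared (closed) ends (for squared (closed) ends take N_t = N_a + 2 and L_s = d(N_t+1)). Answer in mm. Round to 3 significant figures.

221 mm

squared (closed) ends: N_t = N_a + 2 = 23 + 2 = 25
L_s = d·(N_t+1) = 8.5 × 26 = 221 mm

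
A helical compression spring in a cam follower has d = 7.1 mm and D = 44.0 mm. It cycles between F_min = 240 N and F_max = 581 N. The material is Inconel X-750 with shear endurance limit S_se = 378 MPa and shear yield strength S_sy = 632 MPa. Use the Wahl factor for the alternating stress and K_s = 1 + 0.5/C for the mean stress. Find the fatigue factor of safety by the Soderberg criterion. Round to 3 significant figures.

C = D/d = 44.0/7.1 = 6.1972; K_W = (4C−1)/(4C−4)+0.615/C = 1.2435; K_s = 1+0.5/C = 1.0807
F_a = (F_max−F_min)/2 = 170.5 N; F_m = (F_max+F_min)/2 = 410.5 N
τ_a = K_W·8F_aD/(πd³) = 1.2435 × 53.376 = 66.375 MPa
τ_m = K_s·8F_mD/(πd³) = 1.0807 × 128.51 = 138.88 MPa
Soderberg: 1/n_f = τ_a/S_se + τ_m/S_sy = 66.375/378 + 138.88/632 = 0.17560 + 0.21974 = 0.39534
n_f = 1/0.39534 = 2.529

2.53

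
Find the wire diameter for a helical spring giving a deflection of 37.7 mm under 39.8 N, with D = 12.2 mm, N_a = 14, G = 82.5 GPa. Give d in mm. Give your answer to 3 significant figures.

1.27 mm

Required rate k = F/δ = 39.8/37.7 = 1.0557 N/mm
d = (8D³N_a·k / G)^(1/4) = (8·12.2³·14·1.0557 / (82.5×10³))^0.25
  = (2.6025)^0.25 = 1.2701 mm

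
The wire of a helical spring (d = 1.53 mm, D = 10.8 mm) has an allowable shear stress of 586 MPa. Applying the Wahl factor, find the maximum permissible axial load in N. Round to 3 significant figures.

63.0 N

C = D/d = 10.8/1.53 = 7.0588
K_W = (4C−1)/(4C−4) + 0.615/C = 27.235/24.235 + 0.0871 = 1.2109
τ_max = K·8FD/(πd³) → F_max = τ_allow·πd³/(8DK)
F_max = 586·π·1.53³/(8·10.8·1.2109) = 6593.6/104.62 = 63.023 N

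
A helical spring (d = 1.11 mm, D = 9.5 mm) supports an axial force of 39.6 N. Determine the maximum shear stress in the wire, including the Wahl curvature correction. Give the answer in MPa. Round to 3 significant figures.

820 MPa

Spring index C = D/d = 9.5/1.11 = 8.5586
K_W = (4C−1)/(4C−4) + 0.615/C = 33.234/30.234 + 0.0719 = 1.1711
τ₀ = 8FD/(πd³) = 8·39.6·9.5/(π·1.11³) = 3009.6/4.2965 = 700.47 MPa
τ_max = K·τ₀ = 1.1711 × 700.47 = 820.31 MPa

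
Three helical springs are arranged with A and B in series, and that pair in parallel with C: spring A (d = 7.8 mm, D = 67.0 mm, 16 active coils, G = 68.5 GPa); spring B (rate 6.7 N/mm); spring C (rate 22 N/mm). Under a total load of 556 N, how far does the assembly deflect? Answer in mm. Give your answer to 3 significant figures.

22.0 mm

k_A = Gd⁴/(8D³N_a) = (68.5×10³)(7.8⁴)/(8·67.0³·16) = 6.5862 N/mm
Springs A,B series: k_AB = 1/(1/6.5862+1/6.7) = 3.3213 N/mm; parallel with C: k_eq = 3.3213+22 = 25.321 N/mm
δ = F/k_eq = 556/25.321 = 21.958 mm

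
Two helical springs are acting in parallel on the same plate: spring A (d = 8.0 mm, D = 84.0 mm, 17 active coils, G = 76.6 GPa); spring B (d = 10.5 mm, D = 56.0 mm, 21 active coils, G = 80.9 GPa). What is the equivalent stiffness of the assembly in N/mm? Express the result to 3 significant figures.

37.2 N/mm

k_A = Gd⁴/(8D³N_a) = (76.6×10³)(8.0⁴)/(8·84.0³·17) = 3.8924 N/mm
k_B = Gd⁴/(8D³N_a) = (80.9×10³)(10.5⁴)/(8·56.0³·21) = 33.33 N/mm
Parallel: k_eq = 3.8924 + 33.33 = 37.222 N/mm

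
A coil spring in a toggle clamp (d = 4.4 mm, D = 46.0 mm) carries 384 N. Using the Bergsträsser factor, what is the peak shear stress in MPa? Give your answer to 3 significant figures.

Spring index C = D/d = 46.0/4.4 = 10.4545
K_B = (4C+2)/(4C−3) = 43.818/38.818 = 1.1288
τ₀ = 8FD/(πd³) = 8·384·46.0/(π·4.4³) = 141312/267.61 = 528.05 MPa
τ_max = K·τ₀ = 1.1288 × 528.05 = 596.06 MPa

596 MPa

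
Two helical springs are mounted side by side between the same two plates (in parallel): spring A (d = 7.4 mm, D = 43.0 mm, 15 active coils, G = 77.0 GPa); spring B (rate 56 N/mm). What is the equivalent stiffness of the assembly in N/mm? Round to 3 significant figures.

k_A = Gd⁴/(8D³N_a) = (77.0×10³)(7.4⁴)/(8·43.0³·15) = 24.201 N/mm
Parallel: k_eq = 24.201 + 56 = 80.201 N/mm

80.2 N/mm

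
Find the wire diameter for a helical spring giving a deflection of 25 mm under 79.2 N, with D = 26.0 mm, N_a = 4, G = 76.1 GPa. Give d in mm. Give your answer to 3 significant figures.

2.20 mm

Required rate k = F/δ = 79.2/25 = 3.168 N/mm
d = (8D³N_a·k / G)^(1/4) = (8·26.0³·4·3.168 / (76.1×10³))^0.25
  = (23.414)^0.25 = 2.1997 mm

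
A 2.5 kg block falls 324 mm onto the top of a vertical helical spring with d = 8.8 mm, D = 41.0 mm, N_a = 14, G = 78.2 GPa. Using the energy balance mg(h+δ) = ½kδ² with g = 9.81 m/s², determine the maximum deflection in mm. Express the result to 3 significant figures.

k = Gd⁴/(8D³N_a) = (78.2×10³)(8.8⁴)/(8·41.0³·14) = 60.753 N/mm
W = mg = 2.5 × 9.81 = 24.525 N
½kδ² − Wδ − Wh = 0 → δ = (W + √(W² + 2kWh))/k
δ = (24.525 + √(601.48 + 965499))/60.753 = (24.525 + 982.9)/60.753 = 16.582 mm

16.6 mm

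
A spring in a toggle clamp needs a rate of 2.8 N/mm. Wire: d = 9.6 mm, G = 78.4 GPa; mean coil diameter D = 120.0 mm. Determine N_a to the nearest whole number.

N_a = Gd⁴/(8D³k) = (78.4×10³ × 9.6⁴)/(8 × 120.0³ × 2.8)
    = 6.65888e+08 / 3.87072e+07 = 17.2 → 17 coils

17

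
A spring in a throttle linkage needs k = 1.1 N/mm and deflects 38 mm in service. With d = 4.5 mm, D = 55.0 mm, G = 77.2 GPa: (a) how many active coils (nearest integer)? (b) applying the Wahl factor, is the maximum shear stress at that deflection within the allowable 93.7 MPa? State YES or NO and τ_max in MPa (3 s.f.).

N_a = Gd⁴/(8D³k) = (77.2×10³)(4.5⁴)/(8·55.0³·1.1) = 21.62 → N_a = 22
Actual rate k = Gd⁴/(8D³·22) = 1.0811 N/mm
Working load F = kδ = 1.0811·38 = 41.082 N
C = 55.0/4.5 = 12.2222; K_W = (4C−1)/(4C−4)+0.615/C = 1.1171
τ_max = K_W·8FD/(πd³) = 1.1171·63.142 = 70.539 MPa
τ_max ≤ 93.7 MPa → acceptable

(a) 22 coils; (b) YES, τ_max = 70.5 MPa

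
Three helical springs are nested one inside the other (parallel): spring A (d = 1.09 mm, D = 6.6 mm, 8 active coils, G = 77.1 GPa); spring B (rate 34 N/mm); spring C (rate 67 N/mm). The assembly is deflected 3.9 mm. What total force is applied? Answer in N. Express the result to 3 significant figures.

417 N

k_A = Gd⁴/(8D³N_a) = (77.1×10³)(1.09⁴)/(8·6.6³·8) = 5.9149 N/mm
Parallel: k_eq = 5.9149 + 34 + 67 = 106.91 N/mm
F = k_eq·δ = 106.91·3.9 = 416.97 N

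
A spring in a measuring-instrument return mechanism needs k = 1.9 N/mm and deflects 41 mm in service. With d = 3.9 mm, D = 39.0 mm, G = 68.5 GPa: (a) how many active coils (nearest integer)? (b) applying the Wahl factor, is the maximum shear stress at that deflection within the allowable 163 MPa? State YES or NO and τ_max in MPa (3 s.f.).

N_a = Gd⁴/(8D³k) = (68.5×10³)(3.9⁴)/(8·39.0³·1.9) = 17.58 → N_a = 18
Actual rate k = Gd⁴/(8D³·18) = 1.8552 N/mm
Working load F = kδ = 1.8552·41 = 76.064 N
C = 39.0/3.9 = 10.0000; K_W = (4C−1)/(4C−4)+0.615/C = 1.1448
τ_max = K_W·8FD/(πd³) = 1.1448·127.35 = 145.79 MPa
τ_max ≤ 163 MPa → acceptable

(a) 18 coils; (b) YES, τ_max = 146 MPa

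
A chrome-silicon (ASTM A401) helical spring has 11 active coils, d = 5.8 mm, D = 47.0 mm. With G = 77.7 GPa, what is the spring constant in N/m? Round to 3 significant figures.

k = Gd⁴/(8D³N_a) = (77.7×10³ × 5.8⁴) / (8 × 47.0³ × 11)
  = 8.79292e+07 / 9.13642e+06 = 9.624 N/mm = 9624 N/m

9620 N/m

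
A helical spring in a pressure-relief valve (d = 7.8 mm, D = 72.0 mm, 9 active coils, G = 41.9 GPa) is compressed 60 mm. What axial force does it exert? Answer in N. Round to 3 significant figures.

346 N

k = Gd⁴/(8D³N_a) = (41.9×10³)(7.8⁴)/(8·72.0³·9) = 5.7712 N/mm
F = k·δ = 5.7712 × 60 = 346.27 N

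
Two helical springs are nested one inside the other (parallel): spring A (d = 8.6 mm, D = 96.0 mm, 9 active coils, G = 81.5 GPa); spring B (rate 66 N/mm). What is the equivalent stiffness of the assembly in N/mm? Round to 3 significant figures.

k_A = Gd⁴/(8D³N_a) = (81.5×10³)(8.6⁴)/(8·96.0³·9) = 6.9985 N/mm
Parallel: k_eq = 6.9985 + 66 = 72.999 N/mm

73.0 N/mm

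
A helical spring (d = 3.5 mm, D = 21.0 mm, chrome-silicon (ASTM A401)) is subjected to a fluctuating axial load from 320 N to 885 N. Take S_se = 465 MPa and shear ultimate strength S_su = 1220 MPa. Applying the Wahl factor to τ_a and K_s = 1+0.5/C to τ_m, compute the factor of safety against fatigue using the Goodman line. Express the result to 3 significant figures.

0.619

C = D/d = 21.0/3.5 = 6.0000; K_W = (4C−1)/(4C−4)+0.615/C = 1.2525; K_s = 1+0.5/C = 1.0833
F_a = (F_max−F_min)/2 = 282.5 N; F_m = (F_max+F_min)/2 = 602.5 N
τ_a = K_W·8F_aD/(πd³) = 1.2525 × 352.35 = 441.32 MPa
τ_m = K_s·8F_mD/(πd³) = 1.0833 × 751.47 = 814.09 MPa
Goodman: 1/n_f = τ_a/S_se + τ_m/S_su = 441.32/465 + 814.09/1220 = 0.94907 + 0.66729 = 1.6164
n_f = 1/1.6164 = 0.6187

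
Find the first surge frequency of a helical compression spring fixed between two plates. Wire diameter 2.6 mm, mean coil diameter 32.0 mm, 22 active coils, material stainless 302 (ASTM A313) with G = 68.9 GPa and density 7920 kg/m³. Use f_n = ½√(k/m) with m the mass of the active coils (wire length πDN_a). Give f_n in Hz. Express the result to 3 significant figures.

38.3 Hz

k = Gd⁴/(8D³N_a) = (68.9×10³)(2.6⁴)/(8·32.0³·22) = 0.54595 N/mm = 545.95 N/m
Wire length L = πDN_a = π·32.0·22 = 2211.7 mm
m = ρ·(πd²/4)·L = 7920 × 5.3093×10⁻⁶ m² × 2.2117 m = 0.093 kg
f_n = ½√(k/m) = 0.5·√(545.95/0.093) = 0.5·√(5870.4) = 38.309 Hz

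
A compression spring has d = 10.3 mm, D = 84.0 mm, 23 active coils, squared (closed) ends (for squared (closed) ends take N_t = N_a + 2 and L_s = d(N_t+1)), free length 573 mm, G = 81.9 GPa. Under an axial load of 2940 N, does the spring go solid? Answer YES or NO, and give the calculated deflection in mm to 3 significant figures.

k = Gd⁴/(8D³N_a) = (81.9×10³)(10.3⁴)/(8·84.0³·23) = 8.4523 N/mm
N_t = 25; L_s = 10.3·26 = 267.8 mm; δ_solid = L₀ − L_s = 573 − 267.8 = 305.2 mm
δ = F/k = 2940/8.4523 = 347.83 mm
δ ≥ δ_solid → spring goes solid

YES, δ = 348 mm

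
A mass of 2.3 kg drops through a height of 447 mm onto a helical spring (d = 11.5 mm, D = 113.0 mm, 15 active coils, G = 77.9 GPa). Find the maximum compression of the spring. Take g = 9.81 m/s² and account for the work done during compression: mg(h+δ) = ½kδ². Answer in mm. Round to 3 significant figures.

k = Gd⁴/(8D³N_a) = (77.9×10³)(11.5⁴)/(8·113.0³·15) = 7.8689 N/mm
W = mg = 2.3 × 9.81 = 22.563 N
½kδ² − Wδ − Wh = 0 → δ = (W + √(W² + 2kWh))/k
δ = (22.563 + √(509.09 + 158725))/7.8689 = (22.563 + 399.04)/7.8689 = 53.579 mm

53.6 mm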